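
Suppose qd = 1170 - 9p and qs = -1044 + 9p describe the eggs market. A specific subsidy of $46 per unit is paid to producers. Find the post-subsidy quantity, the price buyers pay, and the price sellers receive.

Pre-subsidy: 1170 - 9p = -1044 + 9p gives p* = 123, q* = 63.
With the subsidy, sellers receive ps = pb + 46 for each unit, where pb is the price buyers pay.
Supply in terms of pb becomes qs = -1044 + 9(pb + 46) = -630 + 9pb. Setting this equal to demand: 1170 - 9pb = -630 + 9pb, so pb = 100.
Sellers receive ps = 100 + 46 = 146; q' = 1170 − 9·100 = 270.

q' = 270; buyers pay $100; sellers receive $146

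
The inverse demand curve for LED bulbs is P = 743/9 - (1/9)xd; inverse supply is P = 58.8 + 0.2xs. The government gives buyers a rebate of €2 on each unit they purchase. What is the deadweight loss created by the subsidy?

Pre-subsidy: 743/9 - (1/9)x = 58.8 + 0.2x gives x* = 1069/14 and P* = 1037/14.
With the rebate, buyers effectively pay Pb = Ps − 2, where Ps is the price sellers receive.
On the curves, Pb = 743/9 - (1/9)x and Ps = 58.8 + 0.2x; the wedge Ps − Pb = 2 gives 58.8 + 0.2x − (743/9 - (1/9)x) = 2, so x' = 1159/14.
Then Pb = 743/9 − (1/9)·(1159/14) = 1027/14 and Ps = 58.8 + 0.2·(1159/14) = 1055/14.
The subsidy expands output by 1159/14 − 1069/14 = 45/7 past the efficient level; on those units the gap between marginal cost and willingness to pay runs from 0 up to 2.
DWL = ½ × 2 × 45/7 = 45/7.

Deadweight loss = 45/7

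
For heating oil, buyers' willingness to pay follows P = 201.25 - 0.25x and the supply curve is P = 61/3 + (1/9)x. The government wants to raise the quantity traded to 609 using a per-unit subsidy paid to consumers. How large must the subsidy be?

At x = 609, from the demand curve buyers pay Pb = 201.25 − 0.25·609 = 49; from the supply curve sellers need Ps = 61/3 + (1/9)·609 = 88.
The subsidy must fill the gap: s = Ps − Pb = 88 − 49 = 39.

Required subsidy s = 39 per unit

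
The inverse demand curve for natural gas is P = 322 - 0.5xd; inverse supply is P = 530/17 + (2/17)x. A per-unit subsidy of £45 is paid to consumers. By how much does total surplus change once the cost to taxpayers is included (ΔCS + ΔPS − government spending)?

Pre-subsidy: 322 - 0.5x = 530/17 + (2/17)x gives x* = 3296/7 and P* = 606/7.
With the rebate, buyers effectively pay Pb = Ps − 45, where Ps is the price sellers receive.
On the curves, Pb = 322 - 0.5x and Ps = 530/17 + (2/17)x; the wedge Ps − Pb = 45 gives 530/17 + (2/17)x − (322 - 0.5x) = 45, so x' = 3806/7.
Then Pb = 322 − 0.5·(3806/7) = 351/7 and Ps = 530/17 + (2/17)·(3806/7) = 666/7.
ΔCS = ½(3296/7 + 3806/7)(606/7 − 351/7) = 905505/49; ΔPS = ½(3296/7 + 3806/7)(666/7 − 606/7) = 213060/49.
Government spending = 45 × 3806/7 = 171270/7.
Net change = 905505/49 + 213060/49 − 171270/7 = -11475/7. The loss equals the DWL triangle ½·45·510/7.

Net change in total surplus = -11475/7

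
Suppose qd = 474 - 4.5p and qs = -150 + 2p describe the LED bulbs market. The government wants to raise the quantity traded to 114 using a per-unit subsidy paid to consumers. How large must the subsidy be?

At q = 114, invert demand for the buyer price: pb = (474 − 114)/4.5 = 80; invert supply for the seller price: ps = (114 − (-150))/2 = 132.
The subsidy must fill the gap: s = ps − pb = 132 − 80 = 52.

Required subsidy s = 52 per unit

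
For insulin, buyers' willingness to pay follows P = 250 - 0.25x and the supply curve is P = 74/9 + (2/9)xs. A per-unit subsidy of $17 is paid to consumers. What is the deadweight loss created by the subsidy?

Deadweight loss = $306

Pre-subsidy: 250 - 0.25x = 74/9 + (2/9)x gives x* = 512 and P* = 122.
With the rebate, buyers effectively pay Pb = Ps − 17, where Ps is the price sellers receive.
On the curves, Pb = 250 - 0.25x and Ps = 74/9 + (2/9)x; the wedge Ps − Pb = 17 gives 74/9 + (2/9)x − (250 - 0.25x) = 17, so x' = 548.
Then Pb = 250 − 0.25·548 = 113 and Ps = 74/9 + (2/9)·548 = 130.
The subsidy expands output by 548 − 512 = 36 past the efficient level; on those units the gap between marginal cost and willingness to pay runs from 0 up to 17.
DWL = ½ × 17 × 36 = 306.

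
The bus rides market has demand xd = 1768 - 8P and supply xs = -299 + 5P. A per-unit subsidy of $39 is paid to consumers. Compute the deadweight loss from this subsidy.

Deadweight loss = $2340

Pre-subsidy: 1768 - 8P = -299 + 5P gives P* = 159, x* = 496.
With the rebate, buyers effectively pay Pb = Ps − 39, where Ps is the price sellers receive.
Demand in terms of Ps becomes xd = 1768 − 8(Ps − 39) = 2080 - 8Ps. Setting this equal to supply: 2080 - 8Ps = -299 + 5Ps, so Ps = 183.
Buyers pay Pb = 183 − 39 = 144; x' = -299 + 5·183 = 616.
The subsidy expands output by 616 − 496 = 120 past the efficient level; on those units the gap between marginal cost and willingness to pay runs from 0 up to 39.
DWL = ½ × 39 × 120 = 2340.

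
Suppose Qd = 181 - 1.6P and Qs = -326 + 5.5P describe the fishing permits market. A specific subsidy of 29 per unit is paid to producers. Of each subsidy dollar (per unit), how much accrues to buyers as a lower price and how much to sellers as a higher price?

Pre-subsidy: 181 - 1.6P = -326 + 5.5P gives P* = 5070/71, Q* = 4739/71.
With the subsidy, sellers receive Ps = Pb + 29 for each unit, where Pb is the price buyers pay.
Supply in terms of Pb becomes Qs = -326 + 5.5(Pb + 29) = -166.5 + 5.5Pb. Setting this equal to demand: 181 - 1.6Pb = -166.5 + 5.5Pb, so Pb = 3475/71.
Sellers receive Ps = 3475/71 + 29 = 5534/71; Q' = 181 − 1.6·(3475/71) = 7291/71.
Buyers' price falls by P* − Pb = 5070/71 − 3475/71 = 1595/71; sellers' price rises by Ps − P* = 5534/71 − 5070/71 = 464/71.

Buyers gain 1595/71 per unit; sellers gain 464/71 per unit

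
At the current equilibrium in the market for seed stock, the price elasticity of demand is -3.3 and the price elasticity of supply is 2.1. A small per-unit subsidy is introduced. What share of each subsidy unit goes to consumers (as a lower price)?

Consumer share = 7/18

For a small subsidy around the equilibrium, the benefit split depends on the relative slopes, which at a point are proportional to the elasticities.
Buyer share = εs/(εs + |εd|) = 2.1/(2.1 + 3.3) = 7/18; seller share = |εd|/(εs + |εd|) = 11/18.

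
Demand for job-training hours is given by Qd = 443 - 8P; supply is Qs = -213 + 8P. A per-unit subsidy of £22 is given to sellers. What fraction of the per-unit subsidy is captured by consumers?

Pre-subsidy: 443 - 8P = -213 + 8P gives P* = 41, Q* = 115.
With the subsidy, sellers receive Ps = Pb + 22 for each unit, where Pb is the price buyers pay.
Supply in terms of Pb becomes Qs = -213 + 8(Pb + 22) = -37 + 8Pb. Setting this equal to demand: 443 - 8Pb = -37 + 8Pb, so Pb = 30.
Sellers receive Ps = 30 + 22 = 52; Q' = 443 − 8·30 = 203.
Buyers' price falls by P* − Pb = 41 − 30 = 11; sellers' price rises by Ps − P* = 52 − 41 = 11.
So consumers capture 11/22 = 0.5 of each unit of subsidy.

Consumer share = 0.5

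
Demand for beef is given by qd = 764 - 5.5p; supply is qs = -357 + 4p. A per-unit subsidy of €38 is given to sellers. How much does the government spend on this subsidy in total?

Government cost = €7714

Pre-subsidy: 764 - 5.5p = -357 + 4p gives p* = 118, q* = 115.
With the subsidy, sellers receive ps = pb + 38 for each unit, where pb is the price buyers pay.
Supply in terms of pb becomes qs = -357 + 4(pb + 38) = -205 + 4pb. Setting this equal to demand: 764 - 5.5pb = -205 + 4pb, so pb = 102.
Sellers receive ps = 102 + 38 = 140; q' = 764 − 5.5·102 = 203.
Government outlay = subsidy × quantity = 38 × 203 = 7714.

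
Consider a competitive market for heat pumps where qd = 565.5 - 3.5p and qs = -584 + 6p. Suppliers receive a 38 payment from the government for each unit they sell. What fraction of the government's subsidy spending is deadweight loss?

DWL / government spending = 21/113

Pre-subsidy: 565.5 - 3.5p = -584 + 6p gives p* = 121, q* = 142.
With the subsidy, sellers receive ps = pb + 38 for each unit, where pb is the price buyers pay.
Supply in terms of pb becomes qs = -584 + 6(pb + 38) = -356 + 6pb. Setting this equal to demand: 565.5 - 3.5pb = -356 + 6pb, so pb = 97.
Sellers receive ps = 97 + 38 = 135; q' = 565.5 − 3.5·97 = 226.
ΔCS = ½(142 + 226)(121 − 97) = 4416; ΔPS = ½(142 + 226)(135 − 121) = 2576.
Government spending = 38 × 226 = 8588.
DWL = ½ × 38 × (226 − 142) = 1596; fraction = 1596 / 8588 = 21/113.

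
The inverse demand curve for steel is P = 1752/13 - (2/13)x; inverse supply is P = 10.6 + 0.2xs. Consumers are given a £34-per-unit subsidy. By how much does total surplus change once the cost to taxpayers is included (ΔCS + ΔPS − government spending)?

Net change in total surplus = -37570/23

Pre-subsidy: 1752/13 - (2/13)x = 10.6 + 0.2x gives x* = 8071/23 and P* = 1858/23.
With the rebate, buyers effectively pay Pb = Ps − 34, where Ps is the price sellers receive.
On the curves, Pb = 1752/13 - (2/13)x and Ps = 10.6 + 0.2x; the wedge Ps − Pb = 34 gives 10.6 + 0.2x − (1752/13 - (2/13)x) = 34, so x' = 447.
Then Pb = 1752/13 − (2/13)·447 = 66 and Ps = 10.6 + 0.2·447 = 100.
ΔCS = ½(8071/23 + 447)(1858/23 − 66) = 3119840/529; ΔPS = ½(8071/23 + 447)(100 − 1858/23) = 4055792/529.
Government spending = 34 × 447 = 15198.
Net change = 3119840/529 + 4055792/529 − 15198 = -37570/23. The loss equals the DWL triangle ½·34·2210/23.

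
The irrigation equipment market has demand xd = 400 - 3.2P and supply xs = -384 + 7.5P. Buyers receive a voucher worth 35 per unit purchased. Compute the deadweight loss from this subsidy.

Pre-subsidy: 400 - 3.2P = -384 + 7.5P gives P* = 7840/107, x* = 17712/107.
With the rebate, buyers effectively pay Pb = Ps − 35, where Ps is the price sellers receive.
Demand in terms of Ps becomes xd = 400 − 3.2(Ps − 35) = 512 - 3.2Ps. Setting this equal to supply: 512 - 3.2Ps = -384 + 7.5Ps, so Ps = 8960/107.
Buyers pay Pb = 8960/107 − 35 = 5215/107; x' = -384 + 7.5·(8960/107) = 26112/107.
The subsidy expands output by 26112/107 − 17712/107 = 8400/107 past the efficient level; on those units the gap between marginal cost and willingness to pay runs from 0 up to 35.
DWL = ½ × 35 × 8400/107 = 147000/107.

Deadweight loss = 147000/107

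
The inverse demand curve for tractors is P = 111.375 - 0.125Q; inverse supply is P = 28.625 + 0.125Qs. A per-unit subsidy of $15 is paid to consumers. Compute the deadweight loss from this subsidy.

Pre-subsidy: 111.375 - 0.125Q = 28.625 + 0.125Q gives Q* = 331 and P* = 70.
With the rebate, buyers effectively pay Pb = Ps − 15, where Ps is the price sellers receive.
On the curves, Pb = 111.375 - 0.125Q and Ps = 28.625 + 0.125Q; the wedge Ps − Pb = 15 gives 28.625 + 0.125Q − (111.375 - 0.125Q) = 15, so Q' = 391.
Then Pb = 111.375 − 0.125·391 = 62.5 and Ps = 28.625 + 0.125·391 = 77.5.
The subsidy expands output by 391 − 331 = 60 past the efficient level; on those units the gap between marginal cost and willingness to pay runs from 0 up to 15.
DWL = ½ × 15 × 60 = 450.

Deadweight loss = $450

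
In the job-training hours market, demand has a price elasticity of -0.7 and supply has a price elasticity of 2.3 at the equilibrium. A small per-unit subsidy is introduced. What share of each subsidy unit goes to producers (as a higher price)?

For a small subsidy around the equilibrium, the benefit split depends on the relative slopes, which at a point are proportional to the elasticities.
Buyer share = εs/(εs + |εd|) = 2.3/(2.3 + 0.7) = 23/30; seller share = |εd|/(εs + |εd|) = 7/30.
So producers capture 7/30 of the subsidy.

Producer share = 7/30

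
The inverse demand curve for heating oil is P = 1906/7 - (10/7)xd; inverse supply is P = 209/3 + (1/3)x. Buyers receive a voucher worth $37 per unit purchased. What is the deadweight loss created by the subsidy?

Deadweight loss = $388.5

Pre-subsidy: 1906/7 - (10/7)x = 209/3 + (1/3)x gives x* = 115 and P* = 108.
With the rebate, buyers effectively pay Pb = Ps − 37, where Ps is the price sellers receive.
On the curves, Pb = 1906/7 - (10/7)x and Ps = 209/3 + (1/3)x; the wedge Ps − Pb = 37 gives 209/3 + (1/3)x − (1906/7 - (10/7)x) = 37, so x' = 136.
Then Pb = 1906/7 − (10/7)·136 = 78 and Ps = 209/3 + (1/3)·136 = 115.
The subsidy expands output by 136 − 115 = 21 past the efficient level; on those units the gap between marginal cost and willingness to pay runs from 0 up to 37.
DWL = ½ × 37 × 21 = 388.5.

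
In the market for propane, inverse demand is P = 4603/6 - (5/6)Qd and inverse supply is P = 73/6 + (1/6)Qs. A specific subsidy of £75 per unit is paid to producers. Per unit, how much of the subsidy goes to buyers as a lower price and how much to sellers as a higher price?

Buyers gain £62.5 per unit; sellers gain £12.5 per unit

Pre-subsidy: 4603/6 - (5/6)Q = 73/6 + (1/6)Q gives Q* = 755 and P* = 138.
With the subsidy, sellers receive Ps = Pb + 75 for each unit, where Pb is the price buyers pay.
On the curves, Pb = 4603/6 - (5/6)Q and Ps = 73/6 + (1/6)Q; the wedge Ps − Pb = 75 gives 73/6 + (1/6)Q − (4603/6 - (5/6)Q) = 75, so Q' = 830.
Then Pb = 4603/6 − (5/6)·830 = 75.5 and Ps = 73/6 + (1/6)·830 = 150.5.
Buyers' price falls by P* − Pb = 138 − 75.5 = 62.5; sellers' price rises by Ps − P* = 150.5 − 138 = 12.5.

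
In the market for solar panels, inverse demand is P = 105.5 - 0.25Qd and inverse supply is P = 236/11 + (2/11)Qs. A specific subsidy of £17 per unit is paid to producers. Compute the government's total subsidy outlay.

Government cost = £3978

Pre-subsidy: 105.5 - 0.25Q = 236/11 + (2/11)Q gives Q* = 3698/19 and P* = 1080/19.
With the subsidy, sellers receive Ps = Pb + 17 for each unit, where Pb is the price buyers pay.
On the curves, Pb = 105.5 - 0.25Q and Ps = 236/11 + (2/11)Q; the wedge Ps − Pb = 17 gives 236/11 + (2/11)Q − (105.5 - 0.25Q) = 17, so Q' = 234.
Then Pb = 105.5 − 0.25·234 = 47 and Ps = 236/11 + (2/11)·234 = 64.
Government outlay = subsidy × quantity = 17 × 234 = 3978.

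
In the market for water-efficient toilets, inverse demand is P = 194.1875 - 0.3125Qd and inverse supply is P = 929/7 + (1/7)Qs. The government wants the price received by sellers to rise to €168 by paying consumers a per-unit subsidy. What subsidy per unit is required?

At a seller price of 168, quantity supplied is -929 + 7·168 = 247.
Buyers absorb 247 only when they pay Pb = 194.1875 − 0.3125·247 = 117.
s = Ps − Pb = 168 − 117 = 51.

Required subsidy s = €51 per unit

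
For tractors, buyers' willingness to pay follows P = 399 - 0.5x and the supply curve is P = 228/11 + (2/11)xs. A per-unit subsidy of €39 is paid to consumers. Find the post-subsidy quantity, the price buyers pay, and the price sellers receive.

x' = 612; buyers pay €93; sellers receive €132

Pre-subsidy: 399 - 0.5x = 228/11 + (2/11)x gives x* = 554.8 and P* = 121.6.
With the rebate, buyers effectively pay Pb = Ps − 39, where Ps is the price sellers receive.
On the curves, Pb = 399 - 0.5x and Ps = 228/11 + (2/11)x; the wedge Ps − Pb = 39 gives 228/11 + (2/11)x − (399 - 0.5x) = 39, so x' = 612.
Then Pb = 399 − 0.5·612 = 93 and Ps = 228/11 + (2/11)·612 = 132.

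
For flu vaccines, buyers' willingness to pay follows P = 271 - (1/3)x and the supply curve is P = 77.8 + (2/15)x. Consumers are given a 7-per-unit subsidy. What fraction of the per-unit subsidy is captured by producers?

Pre-subsidy: 271 - (1/3)x = 77.8 + (2/15)x gives x* = 414 and P* = 133.
With the rebate, buyers effectively pay Pb = Ps − 7, where Ps is the price sellers receive.
On the curves, Pb = 271 - (1/3)x and Ps = 77.8 + (2/15)x; the wedge Ps − Pb = 7 gives 77.8 + (2/15)x − (271 - (1/3)x) = 7, so x' = 429.
Then Pb = 271 − (1/3)·429 = 128 and Ps = 77.8 + (2/15)·429 = 135.
Buyers' price falls by P* − Pb = 133 − 128 = 5; sellers' price rises by Ps − P* = 135 − 133 = 2.
So producers capture 2/7 = 2/7 of each unit of subsidy.

Producer share = 2/7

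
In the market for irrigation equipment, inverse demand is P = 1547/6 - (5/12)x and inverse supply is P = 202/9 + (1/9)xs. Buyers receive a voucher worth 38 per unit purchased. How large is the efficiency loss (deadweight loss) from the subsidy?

Pre-subsidy: 1547/6 - (5/12)x = 202/9 + (1/9)x gives x* = 446 and P* = 72.
With the rebate, buyers effectively pay Pb = Ps − 38, where Ps is the price sellers receive.
On the curves, Pb = 1547/6 - (5/12)x and Ps = 202/9 + (1/9)x; the wedge Ps − Pb = 38 gives 202/9 + (1/9)x − (1547/6 - (5/12)x) = 38, so x' = 518.
Then Pb = 1547/6 − (5/12)·518 = 42 and Ps = 202/9 + (1/9)·518 = 80.
The subsidy expands output by 518 − 446 = 72 past the efficient level; on those units the gap between marginal cost and willingness to pay runs from 0 up to 38.
DWL = ½ × 38 × 72 = 1368.

Deadweight loss = 1368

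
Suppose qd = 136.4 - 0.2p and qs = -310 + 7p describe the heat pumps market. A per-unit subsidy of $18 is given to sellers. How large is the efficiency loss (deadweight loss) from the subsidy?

Deadweight loss = $31.5

Pre-subsidy: 136.4 - 0.2p = -310 + 7p gives p* = 62, q* = 124.
With the subsidy, sellers receive ps = pb + 18 for each unit, where pb is the price buyers pay.
Supply in terms of pb becomes qs = -310 + 7(pb + 18) = -184 + 7pb. Setting this equal to demand: 136.4 - 0.2pb = -184 + 7pb, so pb = 44.5.
Sellers receive ps = 44.5 + 18 = 62.5; q' = 136.4 − 0.2·44.5 = 127.5.
The subsidy expands output by 127.5 − 124 = 3.5 past the efficient level; on those units the gap between marginal cost and willingness to pay runs from 0 up to 18.
DWL = ½ × 18 × 3.5 = 31.5.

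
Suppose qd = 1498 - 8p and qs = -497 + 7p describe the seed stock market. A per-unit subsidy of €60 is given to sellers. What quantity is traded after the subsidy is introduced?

Pre-subsidy: 1498 - 8p = -497 + 7p gives p* = 133, q* = 434.
With the subsidy, sellers receive ps = pb + 60 for each unit, where pb is the price buyers pay.
Supply in terms of pb becomes qs = -497 + 7(pb + 60) = -77 + 7pb. Setting this equal to demand: 1498 - 8pb = -77 + 7pb, so pb = 105.
Sellers receive ps = 105 + 60 = 165; q' = 1498 − 8·105 = 658.

q' = 658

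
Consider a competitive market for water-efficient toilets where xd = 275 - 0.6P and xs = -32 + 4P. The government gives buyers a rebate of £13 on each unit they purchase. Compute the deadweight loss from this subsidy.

Pre-subsidy: 275 - 0.6P = -32 + 4P gives P* = 1535/23, x* = 5404/23.
With the rebate, buyers effectively pay Pb = Ps − 13, where Ps is the price sellers receive.
Demand in terms of Ps becomes xd = 275 − 0.6(Ps − 13) = 282.8 - 0.6Ps. Setting this equal to supply: 282.8 - 0.6Ps = -32 + 4Ps, so Ps = 1574/23.
Buyers pay Pb = 1574/23 − 13 = 1275/23; x' = -32 + 4·(1574/23) = 5560/23.
The subsidy expands output by 5560/23 − 5404/23 = 156/23 past the efficient level; on those units the gap between marginal cost and willingness to pay runs from 0 up to 13.
DWL = ½ × 13 × 156/23 = 1014/23.

Deadweight loss = 1014/23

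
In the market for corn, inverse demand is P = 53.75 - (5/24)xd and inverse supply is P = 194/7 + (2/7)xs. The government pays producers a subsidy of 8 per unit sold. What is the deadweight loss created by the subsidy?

Pre-subsidy: 53.75 - (5/24)x = 194/7 + (2/7)x gives x* = 4374/83 and P* = 3550/83.
With the subsidy, sellers receive Ps = Pb + 8 for each unit, where Pb is the price buyers pay.
On the curves, Pb = 53.75 - (5/24)x and Ps = 194/7 + (2/7)x; the wedge Ps − Pb = 8 gives 194/7 + (2/7)x − (53.75 - (5/24)x) = 8, so x' = 5718/83.
Then Pb = 53.75 − (5/24)·(5718/83) = 3270/83 and Ps = 194/7 + (2/7)·(5718/83) = 3934/83.
The subsidy expands output by 5718/83 − 4374/83 = 1344/83 past the efficient level; on those units the gap between marginal cost and willingness to pay runs from 0 up to 8.
DWL = ½ × 8 × 1344/83 = 5376/83.

Deadweight loss = 5376/83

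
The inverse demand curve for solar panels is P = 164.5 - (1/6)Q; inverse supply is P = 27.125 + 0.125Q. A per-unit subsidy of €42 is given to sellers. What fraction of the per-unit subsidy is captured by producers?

Pre-subsidy: 164.5 - (1/6)Q = 27.125 + 0.125Q gives Q* = 471 and P* = 86.
With the subsidy, sellers receive Ps = Pb + 42 for each unit, where Pb is the price buyers pay.
On the curves, Pb = 164.5 - (1/6)Q and Ps = 27.125 + 0.125Q; the wedge Ps − Pb = 42 gives 27.125 + 0.125Q − (164.5 - (1/6)Q) = 42, so Q' = 615.
Then Pb = 164.5 − (1/6)·615 = 62 and Ps = 27.125 + 0.125·615 = 104.
Buyers' price falls by P* − Pb = 86 − 62 = 24; sellers' price rises by Ps − P* = 104 − 86 = 18.
So producers capture 18/42 = 3/7 of each unit of subsidy.

Producer share = 3/7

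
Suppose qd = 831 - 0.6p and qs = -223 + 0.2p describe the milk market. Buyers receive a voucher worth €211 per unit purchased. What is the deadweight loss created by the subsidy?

Pre-subsidy: 831 - 0.6p = -223 + 0.2p gives p* = 1317.5, q* = 40.5.
With the rebate, buyers effectively pay pb = ps − 211, where ps is the price sellers receive.
Demand in terms of ps becomes qd = 831 − 0.6(ps − 211) = 957.6 - 0.6ps. Setting this equal to supply: 957.6 - 0.6ps = -223 + 0.2ps, so ps = 1475.75.
Buyers pay pb = 1475.75 − 211 = 1264.75; q' = -223 + 0.2·1475.75 = 72.15.
The subsidy expands output by 72.15 − 40.5 = 31.65 past the efficient level; on those units the gap between marginal cost and willingness to pay runs from 0 up to 211.
DWL = ½ × 211 × 31.65 = 3339.075.

Deadweight loss = €3339.075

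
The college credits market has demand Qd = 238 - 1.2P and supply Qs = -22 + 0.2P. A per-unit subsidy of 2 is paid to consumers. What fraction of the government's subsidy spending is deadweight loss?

Pre-subsidy: 238 - 1.2P = -22 + 0.2P gives P* = 1300/7, Q* = 106/7.
With the rebate, buyers effectively pay Pb = Ps − 2, where Ps is the price sellers receive.
Demand in terms of Ps becomes Qd = 238 − 1.2(Ps − 2) = 240.4 - 1.2Ps. Setting this equal to supply: 240.4 - 1.2Ps = -22 + 0.2Ps, so Ps = 1312/7.
Buyers pay Pb = 1312/7 − 2 = 1298/7; Q' = -22 + 0.2·(1312/7) = 542/35.
ΔCS = ½(106/7 + 542/35)(1300/7 − 1298/7) = 1072/245; ΔPS = ½(106/7 + 542/35)(1312/7 − 1300/7) = 6432/245.
Government spending = 2 × 542/35 = 1084/35.
DWL = ½ × 2 × (542/35 − 106/7) = 12/35; fraction = (12/35) / (1084/35) = 3/271.

DWL / government spending = 3/271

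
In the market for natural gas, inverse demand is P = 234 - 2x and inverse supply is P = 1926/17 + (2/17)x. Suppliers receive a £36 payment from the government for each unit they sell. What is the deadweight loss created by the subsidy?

Deadweight loss = £306

Pre-subsidy: 234 - 2x = 1926/17 + (2/17)x gives x* = 57 and P* = 120.
With the subsidy, sellers receive Ps = Pb + 36 for each unit, where Pb is the price buyers pay.
On the curves, Pb = 234 - 2x and Ps = 1926/17 + (2/17)x; the wedge Ps − Pb = 36 gives 1926/17 + (2/17)x − (234 - 2x) = 36, so x' = 74.
Then Pb = 234 − 2·74 = 86 and Ps = 1926/17 + (2/17)·74 = 122.
The subsidy expands output by 74 − 57 = 17 past the efficient level; on those units the gap between marginal cost and willingness to pay runs from 0 up to 36.
DWL = ½ × 36 × 17 = 306.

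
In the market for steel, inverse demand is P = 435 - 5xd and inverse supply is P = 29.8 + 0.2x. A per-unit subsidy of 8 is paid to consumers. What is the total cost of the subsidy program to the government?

Government cost = 8264/13

Pre-subsidy: 435 - 5x = 29.8 + 0.2x gives x* = 1013/13 and P* = 590/13.
With the rebate, buyers effectively pay Pb = Ps − 8, where Ps is the price sellers receive.
On the curves, Pb = 435 - 5x and Ps = 29.8 + 0.2x; the wedge Ps − Pb = 8 gives 29.8 + 0.2x − (435 - 5x) = 8, so x' = 1033/13.
Then Pb = 435 − 5·(1033/13) = 490/13 and Ps = 29.8 + 0.2·(1033/13) = 594/13.
Government outlay = subsidy × quantity = 8 × 1033/13 = 8264/13.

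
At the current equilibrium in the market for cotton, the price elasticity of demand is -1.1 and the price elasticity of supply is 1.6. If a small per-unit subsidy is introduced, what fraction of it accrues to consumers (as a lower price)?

For a small subsidy around the equilibrium, the benefit split depends on the relative slopes, which at a point are proportional to the elasticities.
Buyer share = εs/(εs + |εd|) = 1.6/(1.6 + 1.1) = 16/27; seller share = |εd|/(εs + |εd|) = 11/27.

Consumer share = 16/27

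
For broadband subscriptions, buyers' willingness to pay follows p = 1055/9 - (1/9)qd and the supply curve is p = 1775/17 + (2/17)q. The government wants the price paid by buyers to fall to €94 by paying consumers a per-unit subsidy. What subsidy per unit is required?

Required subsidy s = €35 per unit

At a buyer price of 94, quantity demanded is 1055 − 9·94 = 209.
Sellers supply 209 only when they receive ps = 1775/17 + (2/17)·209 = 129.
s = ps − pb = 129 − 94 = 35.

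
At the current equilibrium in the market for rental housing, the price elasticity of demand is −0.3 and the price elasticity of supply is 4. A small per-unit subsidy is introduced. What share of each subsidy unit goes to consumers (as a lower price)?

For a small subsidy around the equilibrium, the benefit split depends on the relative slopes, which at a point are proportional to the elasticities.
Buyer share = εs/(εs + |εd|) = 4/(4 + 0.3) = 40/43; seller share = |εd|/(εs + |εd|) = 3/43.

Consumer share = 40/43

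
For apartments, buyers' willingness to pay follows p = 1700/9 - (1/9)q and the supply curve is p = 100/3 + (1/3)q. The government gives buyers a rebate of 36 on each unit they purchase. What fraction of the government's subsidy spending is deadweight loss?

Pre-subsidy: 1700/9 - (1/9)q = 100/3 + (1/3)q gives q* = 350 and p* = 150.
With the rebate, buyers effectively pay pb = ps − 36, where ps is the price sellers receive.
On the curves, pb = 1700/9 - (1/9)q and ps = 100/3 + (1/3)q; the wedge ps − pb = 36 gives 100/3 + (1/3)q − (1700/9 - (1/9)q) = 36, so q' = 431.
Then pb = 1700/9 − (1/9)·431 = 141 and ps = 100/3 + (1/3)·431 = 177.
ΔCS = ½(350 + 431)(150 − 141) = 3514.5; ΔPS = ½(350 + 431)(177 − 150) = 10543.5.
Government spending = 36 × 431 = 15516.
DWL = ½ × 36 × (431 − 350) = 1458; fraction = 1458 / 15516 = 81/862.

DWL / government spending = 81/862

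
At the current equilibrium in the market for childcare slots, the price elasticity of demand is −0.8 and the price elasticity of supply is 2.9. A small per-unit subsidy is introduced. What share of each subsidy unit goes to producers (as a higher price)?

Producer share = 8/37

For a small subsidy around the equilibrium, the benefit split depends on the relative slopes, which at a point are proportional to the elasticities.
Buyer share = εs/(εs + |εd|) = 2.9/(2.9 + 0.8) = 29/37; seller share = |εd|/(εs + |εd|) = 8/37.
So producers capture 8/37 of the subsidy.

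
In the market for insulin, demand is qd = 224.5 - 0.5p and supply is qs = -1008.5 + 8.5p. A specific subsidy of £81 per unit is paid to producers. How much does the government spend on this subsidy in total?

Pre-subsidy: 224.5 - 0.5p = -1008.5 + 8.5p gives p* = 137, q* = 156.
With the subsidy, sellers receive ps = pb + 81 for each unit, where pb is the price buyers pay.
Supply in terms of pb becomes qs = -1008.5 + 8.5(pb + 81) = -320 + 8.5pb. Setting this equal to demand: 224.5 - 0.5pb = -320 + 8.5pb, so pb = 60.5.
Sellers receive ps = 60.5 + 81 = 141.5; q' = 224.5 − 0.5·60.5 = 194.25.
Government outlay = subsidy × quantity = 81 × 194.25 = 15734.25.

Government cost = £15734.25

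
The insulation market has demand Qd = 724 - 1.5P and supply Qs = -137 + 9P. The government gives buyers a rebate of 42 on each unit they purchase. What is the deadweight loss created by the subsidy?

Deadweight loss = 1134

Pre-subsidy: 724 - 1.5P = -137 + 9P gives P* = 82, Q* = 601.
With the rebate, buyers effectively pay Pb = Ps − 42, where Ps is the price sellers receive.
Demand in terms of Ps becomes Qd = 724 − 1.5(Ps − 42) = 787 - 1.5Ps. Setting this equal to supply: 787 - 1.5Ps = -137 + 9Ps, so Ps = 88.
Buyers pay Pb = 88 − 42 = 46; Q' = -137 + 9·88 = 655.
The subsidy expands output by 655 − 601 = 54 past the efficient level; on those units the gap between marginal cost and willingness to pay runs from 0 up to 42.
DWL = ½ × 42 × 54 = 1134.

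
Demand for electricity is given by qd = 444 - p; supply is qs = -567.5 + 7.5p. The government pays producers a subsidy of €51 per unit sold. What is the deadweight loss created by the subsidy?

Pre-subsidy: 444 - p = -567.5 + 7.5p gives p* = 119, q* = 325.
With the subsidy, sellers receive ps = pb + 51 for each unit, where pb is the price buyers pay.
Supply in terms of pb becomes qs = -567.5 + 7.5(pb + 51) = -185 + 7.5pb. Setting this equal to demand: 444 - pb = -185 + 7.5pb, so pb = 74.
Sellers receive ps = 74 + 51 = 125; q' = 444 − 1·74 = 370.
The subsidy expands output by 370 − 325 = 45 past the efficient level; on those units the gap between marginal cost and willingness to pay runs from 0 up to 51.
DWL = ½ × 51 × 45 = 1147.5.

Deadweight loss = €1147.5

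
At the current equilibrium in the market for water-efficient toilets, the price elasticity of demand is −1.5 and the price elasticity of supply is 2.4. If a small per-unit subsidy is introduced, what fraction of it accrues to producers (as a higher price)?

For a small subsidy around the equilibrium, the benefit split depends on the relative slopes, which at a point are proportional to the elasticities.
Buyer share = εs/(εs + |εd|) = 2.4/(2.4 + 1.5) = 8/13; seller share = |εd|/(εs + |εd|) = 5/13.
So producers capture 5/13 of the subsidy.

Producer share = 5/13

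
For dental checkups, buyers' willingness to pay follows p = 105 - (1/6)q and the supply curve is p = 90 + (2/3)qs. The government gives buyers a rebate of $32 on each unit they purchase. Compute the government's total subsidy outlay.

Pre-subsidy: 105 - (1/6)q = 90 + (2/3)q gives q* = 18 and p* = 102.
With the rebate, buyers effectively pay pb = ps − 32, where ps is the price sellers receive.
On the curves, pb = 105 - (1/6)q and ps = 90 + (2/3)q; the wedge ps − pb = 32 gives 90 + (2/3)q − (105 - (1/6)q) = 32, so q' = 56.4.
Then pb = 105 − (1/6)·56.4 = 95.6 and ps = 90 + (2/3)·56.4 = 127.6.
Government outlay = subsidy × quantity = 32 × 56.4 = 1804.8.

Government cost = $1804.8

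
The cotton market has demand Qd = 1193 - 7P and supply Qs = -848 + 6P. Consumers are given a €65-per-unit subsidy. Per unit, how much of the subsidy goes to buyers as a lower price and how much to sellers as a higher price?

Pre-subsidy: 1193 - 7P = -848 + 6P gives P* = 157, Q* = 94.
With the rebate, buyers effectively pay Pb = Ps − 65, where Ps is the price sellers receive.
Demand in terms of Ps becomes Qd = 1193 − 7(Ps − 65) = 1648 - 7Ps. Setting this equal to supply: 1648 - 7Ps = -848 + 6Ps, so Ps = 192.
Buyers pay Pb = 192 − 65 = 127; Q' = -848 + 6·192 = 304.
Buyers' price falls by P* − Pb = 157 − 127 = 30; sellers' price rises by Ps − P* = 192 − 157 = 35.

Buyers gain €30 per unit; sellers gain €35 per unit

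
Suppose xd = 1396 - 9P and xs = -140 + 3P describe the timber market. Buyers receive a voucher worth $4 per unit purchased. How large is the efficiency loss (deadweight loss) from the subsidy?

Deadweight loss = $18

Pre-subsidy: 1396 - 9P = -140 + 3P gives P* = 128, x* = 244.
With the rebate, buyers effectively pay Pb = Ps − 4, where Ps is the price sellers receive.
Demand in terms of Ps becomes xd = 1396 − 9(Ps − 4) = 1432 - 9Ps. Setting this equal to supply: 1432 - 9Ps = -140 + 3Ps, so Ps = 131.
Buyers pay Pb = 131 − 4 = 127; x' = -140 + 3·131 = 253.
The subsidy expands output by 253 − 244 = 9 past the efficient level; on those units the gap between marginal cost and willingness to pay runs from 0 up to 4.
DWL = ½ × 4 × 9 = 18.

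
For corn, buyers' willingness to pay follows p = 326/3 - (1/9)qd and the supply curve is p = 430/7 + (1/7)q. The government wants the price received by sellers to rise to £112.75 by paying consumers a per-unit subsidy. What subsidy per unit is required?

At a seller price of 112.75, quantity supplied is -430 + 7·112.75 = 359.25.
Buyers absorb 359.25 only when they pay pb = 326/3 − (1/9)·359.25 = 68.75.
s = ps − pb = 112.75 − 68.75 = 44.

Required subsidy s = £44 per unit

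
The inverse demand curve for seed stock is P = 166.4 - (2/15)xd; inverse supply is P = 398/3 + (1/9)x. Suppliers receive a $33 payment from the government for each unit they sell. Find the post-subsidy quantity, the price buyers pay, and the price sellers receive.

Pre-subsidy: 166.4 - (2/15)x = 398/3 + (1/9)x gives x* = 138 and P* = 148.
With the subsidy, sellers receive Ps = Pb + 33 for each unit, where Pb is the price buyers pay.
On the curves, Pb = 166.4 - (2/15)x and Ps = 398/3 + (1/9)x; the wedge Ps − Pb = 33 gives 398/3 + (1/9)x − (166.4 - (2/15)x) = 33, so x' = 273.
Then Pb = 166.4 − (2/15)·273 = 130 and Ps = 398/3 + (1/9)·273 = 163.

x' = 273; buyers pay $130; sellers receive $163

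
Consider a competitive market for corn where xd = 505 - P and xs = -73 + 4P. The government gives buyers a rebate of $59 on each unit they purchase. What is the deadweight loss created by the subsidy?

Pre-subsidy: 505 - P = -73 + 4P gives P* = 115.6, x* = 389.4.
With the rebate, buyers effectively pay Pb = Ps − 59, where Ps is the price sellers receive.
Demand in terms of Ps becomes xd = 505 − 1(Ps − 59) = 564 - Ps. Setting this equal to supply: 564 - Ps = -73 + 4Ps, so Ps = 127.4.
Buyers pay Pb = 127.4 − 59 = 68.4; x' = -73 + 4·127.4 = 436.6.
The subsidy expands output by 436.6 − 389.4 = 47.2 past the efficient level; on those units the gap between marginal cost and willingness to pay runs from 0 up to 59.
DWL = ½ × 59 × 47.2 = 1392.4.

Deadweight loss = $1392.4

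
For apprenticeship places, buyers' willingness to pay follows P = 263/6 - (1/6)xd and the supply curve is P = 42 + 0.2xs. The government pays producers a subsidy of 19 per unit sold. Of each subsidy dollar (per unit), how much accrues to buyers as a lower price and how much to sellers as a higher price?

Pre-subsidy: 263/6 - (1/6)x = 42 + 0.2x gives x* = 5 and P* = 43.
With the subsidy, sellers receive Ps = Pb + 19 for each unit, where Pb is the price buyers pay.
On the curves, Pb = 263/6 - (1/6)x and Ps = 42 + 0.2x; the wedge Ps − Pb = 19 gives 42 + 0.2x − (263/6 - (1/6)x) = 19, so x' = 625/11.
Then Pb = 263/6 − (1/6)·(625/11) = 378/11 and Ps = 42 + 0.2·(625/11) = 587/11.
Buyers' price falls by P* − Pb = 43 − 378/11 = 95/11; sellers' price rises by Ps − P* = 587/11 − 43 = 114/11.

Buyers gain 95/11 per unit; sellers gain 114/11 per unit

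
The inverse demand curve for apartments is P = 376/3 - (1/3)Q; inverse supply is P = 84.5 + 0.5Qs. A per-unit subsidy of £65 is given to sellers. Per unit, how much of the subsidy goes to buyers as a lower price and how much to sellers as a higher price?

Pre-subsidy: 376/3 - (1/3)Q = 84.5 + 0.5Q gives Q* = 49 and P* = 109.
With the subsidy, sellers receive Ps = Pb + 65 for each unit, where Pb is the price buyers pay.
On the curves, Pb = 376/3 - (1/3)Q and Ps = 84.5 + 0.5Q; the wedge Ps − Pb = 65 gives 84.5 + 0.5Q − (376/3 - (1/3)Q) = 65, so Q' = 127.
Then Pb = 376/3 − (1/3)·127 = 83 and Ps = 84.5 + 0.5·127 = 148.
Buyers' price falls by P* − Pb = 109 − 83 = 26; sellers' price rises by Ps − P* = 148 − 109 = 39.

Buyers gain £26 per unit; sellers gain £39 per unit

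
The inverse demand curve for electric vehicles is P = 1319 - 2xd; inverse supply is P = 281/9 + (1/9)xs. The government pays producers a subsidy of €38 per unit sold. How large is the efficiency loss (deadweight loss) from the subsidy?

Deadweight loss = €342

Pre-subsidy: 1319 - 2x = 281/9 + (1/9)x gives x* = 610 and P* = 99.
With the subsidy, sellers receive Ps = Pb + 38 for each unit, where Pb is the price buyers pay.
On the curves, Pb = 1319 - 2x and Ps = 281/9 + (1/9)x; the wedge Ps − Pb = 38 gives 281/9 + (1/9)x − (1319 - 2x) = 38, so x' = 628.
Then Pb = 1319 − 2·628 = 63 and Ps = 281/9 + (1/9)·628 = 101.
The subsidy expands output by 628 − 610 = 18 past the efficient level; on those units the gap between marginal cost and willingness to pay runs from 0 up to 38.
DWL = ½ × 38 × 18 = 342.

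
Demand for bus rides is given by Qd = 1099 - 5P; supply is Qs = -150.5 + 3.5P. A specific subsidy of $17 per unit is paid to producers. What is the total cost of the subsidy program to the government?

Pre-subsidy: 1099 - 5P = -150.5 + 3.5P gives P* = 147, Q* = 364.
With the subsidy, sellers receive Ps = Pb + 17 for each unit, where Pb is the price buyers pay.
Supply in terms of Pb becomes Qs = -150.5 + 3.5(Pb + 17) = -91 + 3.5Pb. Setting this equal to demand: 1099 - 5Pb = -91 + 3.5Pb, so Pb = 140.
Sellers receive Ps = 140 + 17 = 157; Q' = 1099 − 5·140 = 399.
Government outlay = subsidy × quantity = 17 × 399 = 6783.

Government cost = $6783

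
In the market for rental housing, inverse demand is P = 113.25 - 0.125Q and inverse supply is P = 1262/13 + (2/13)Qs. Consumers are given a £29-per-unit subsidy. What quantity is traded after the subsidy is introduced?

Pre-subsidy: 113.25 - 0.125Q = 1262/13 + (2/13)Q gives Q* = 58 and P* = 106.
With the rebate, buyers effectively pay Pb = Ps − 29, where Ps is the price sellers receive.
On the curves, Pb = 113.25 - 0.125Q and Ps = 1262/13 + (2/13)Q; the wedge Ps − Pb = 29 gives 1262/13 + (2/13)Q − (113.25 - 0.125Q) = 29, so Q' = 162.
Then Pb = 113.25 − 0.125·162 = 93 and Ps = 1262/13 + (2/13)·162 = 122.

Q' = 162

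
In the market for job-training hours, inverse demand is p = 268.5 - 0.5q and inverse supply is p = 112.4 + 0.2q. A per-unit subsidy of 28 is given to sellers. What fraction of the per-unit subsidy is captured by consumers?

Pre-subsidy: 268.5 - 0.5q = 112.4 + 0.2q gives q* = 223 and p* = 157.
With the subsidy, sellers receive ps = pb + 28 for each unit, where pb is the price buyers pay.
On the curves, pb = 268.5 - 0.5q and ps = 112.4 + 0.2q; the wedge ps − pb = 28 gives 112.4 + 0.2q − (268.5 - 0.5q) = 28, so q' = 263.
Then pb = 268.5 − 0.5·263 = 137 and ps = 112.4 + 0.2·263 = 165.
Buyers' price falls by p* − pb = 157 − 137 = 20; sellers' price rises by ps − p* = 165 − 157 = 8.
So consumers capture 20/28 = 5/7 of each unit of subsidy.

Consumer share = 5/7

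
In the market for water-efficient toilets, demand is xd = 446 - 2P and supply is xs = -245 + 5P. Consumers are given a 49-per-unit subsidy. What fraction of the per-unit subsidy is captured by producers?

Pre-subsidy: 446 - 2P = -245 + 5P gives P* = 691/7, x* = 1740/7.
With the rebate, buyers effectively pay Pb = Ps − 49, where Ps is the price sellers receive.
Demand in terms of Ps becomes xd = 446 − 2(Ps − 49) = 544 - 2Ps. Setting this equal to supply: 544 - 2Ps = -245 + 5Ps, so Ps = 789/7.
Buyers pay Pb = 789/7 − 49 = 446/7; x' = -245 + 5·(789/7) = 2230/7.
Buyers' price falls by P* − Pb = 691/7 − 446/7 = 35; sellers' price rises by Ps − P* = 789/7 − 691/7 = 14.
So producers capture 14/49 = 2/7 of each unit of subsidy.

Producer share = 2/7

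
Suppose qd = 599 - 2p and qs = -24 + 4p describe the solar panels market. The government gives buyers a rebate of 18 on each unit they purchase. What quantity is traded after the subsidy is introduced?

q' = 1246/3

Pre-subsidy: 599 - 2p = -24 + 4p gives p* = 623/6, q* = 1174/3.
With the rebate, buyers effectively pay pb = ps − 18, where ps is the price sellers receive.
Demand in terms of ps becomes qd = 599 − 2(ps − 18) = 635 - 2ps. Setting this equal to supply: 635 - 2ps = -24 + 4ps, so ps = 659/6.
Buyers pay pb = 659/6 − 18 = 551/6; q' = -24 + 4·(659/6) = 1246/3.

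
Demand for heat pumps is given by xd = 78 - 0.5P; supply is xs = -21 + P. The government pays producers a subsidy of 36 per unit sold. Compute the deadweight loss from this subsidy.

Deadweight loss = 216

Pre-subsidy: 78 - 0.5P = -21 + P gives P* = 66, x* = 45.
With the subsidy, sellers receive Ps = Pb + 36 for each unit, where Pb is the price buyers pay.
Supply in terms of Pb becomes xs = -21 + 1(Pb + 36) = 15 + Pb. Setting this equal to demand: 78 - 0.5Pb = 15 + Pb, so Pb = 42.
Sellers receive Ps = 42 + 36 = 78; x' = 78 − 0.5·42 = 57.
The subsidy expands output by 57 − 45 = 12 past the efficient level; on those units the gap between marginal cost and willingness to pay runs from 0 up to 36.
DWL = ½ × 36 × 12 = 216.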